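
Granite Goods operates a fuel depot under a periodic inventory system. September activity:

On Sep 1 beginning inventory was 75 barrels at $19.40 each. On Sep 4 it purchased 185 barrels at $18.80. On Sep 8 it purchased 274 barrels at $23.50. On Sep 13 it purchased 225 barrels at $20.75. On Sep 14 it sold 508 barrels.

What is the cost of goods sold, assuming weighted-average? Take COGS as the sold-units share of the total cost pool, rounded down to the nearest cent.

COGS = $10,736.10

Sep 14, sell 508: 508/759 × $16,040.75 → $10,736.10
Ending inventory (cost pool remaining) = $5,304.65
Check: goods available $16,040.75 = COGS $10,736.10 + ending $5,304.65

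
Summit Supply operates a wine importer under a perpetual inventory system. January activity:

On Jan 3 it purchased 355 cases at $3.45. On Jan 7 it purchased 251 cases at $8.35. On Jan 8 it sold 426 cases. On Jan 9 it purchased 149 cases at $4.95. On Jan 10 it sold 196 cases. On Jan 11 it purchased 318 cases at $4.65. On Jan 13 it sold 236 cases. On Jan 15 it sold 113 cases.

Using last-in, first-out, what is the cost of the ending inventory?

Ending inventory = $351.90

Jan 8, 426 sold [LIFO — newest first]: 251 @ $8.35 + 175 @ $3.45 = $2,699.60
Jan 10, 196 sold [LIFO — newest first]: 149 @ $4.95 + 47 @ $3.45 = $899.70
Jan 13, 236 sold [LIFO — newest first]: 236 @ $4.65 = $1,097.40
Jan 15, 113 sold [LIFO — newest first]: 82 @ $4.65 + 31 @ $3.45 = $488.25
Total COGS = $2,699.60 + $899.70 + $1,097.40 + $488.25 = $5,184.95
Ending inventory: 102 @ $3.45 = $351.90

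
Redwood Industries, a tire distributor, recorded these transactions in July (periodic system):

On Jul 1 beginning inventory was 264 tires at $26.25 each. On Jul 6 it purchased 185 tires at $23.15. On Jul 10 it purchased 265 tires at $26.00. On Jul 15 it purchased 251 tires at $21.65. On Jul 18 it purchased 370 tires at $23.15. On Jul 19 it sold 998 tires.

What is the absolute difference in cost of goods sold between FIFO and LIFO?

FIFO COGS: 264 @ $26.25 + 185 @ $23.15 + 265 @ $26.00 + 251 @ $21.65 + 33 @ $23.15 = $24,300.85
LIFO COGS: 370 @ $23.15 + 251 @ $21.65 + 265 @ $26.00 + 112 @ $23.15 = $23,482.45
Difference = |$24,300.85 − $23,482.45| = $818.40

$818.40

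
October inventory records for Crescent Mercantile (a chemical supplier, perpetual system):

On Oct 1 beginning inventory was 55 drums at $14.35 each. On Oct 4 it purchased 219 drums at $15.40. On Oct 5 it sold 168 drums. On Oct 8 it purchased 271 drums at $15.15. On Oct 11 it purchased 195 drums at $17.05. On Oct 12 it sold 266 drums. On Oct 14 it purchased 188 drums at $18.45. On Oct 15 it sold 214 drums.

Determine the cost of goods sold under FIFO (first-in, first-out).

Oct 5, 168 sold [FIFO — oldest first]: 55 @ $14.35 + 113 @ $15.40 = $2,529.45
Oct 12, 266 sold [FIFO — oldest first]: 106 @ $15.40 + 160 @ $15.15 = $4,056.40
Oct 15, 214 sold [FIFO — oldest first]: 111 @ $15.15 + 103 @ $17.05 = $3,437.80
Total COGS = $2,529.45 + $4,056.40 + $3,437.80 = $10,023.65
Ending inventory: 92 @ $17.05 + 188 @ $18.45 = $5,037.20

COGS = $10,023.65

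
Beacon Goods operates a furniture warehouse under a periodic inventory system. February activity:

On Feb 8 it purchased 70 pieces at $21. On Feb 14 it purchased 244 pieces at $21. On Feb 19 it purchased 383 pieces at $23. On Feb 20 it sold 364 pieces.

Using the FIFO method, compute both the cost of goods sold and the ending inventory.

COGS = $7,744; ending inventory = $7,659

Feb 20, 364 sold [FIFO — oldest first]: 70 @ $21 + 244 @ $21 + 50 @ $23 = $7,744
Ending inventory: 333 @ $23 = $7,659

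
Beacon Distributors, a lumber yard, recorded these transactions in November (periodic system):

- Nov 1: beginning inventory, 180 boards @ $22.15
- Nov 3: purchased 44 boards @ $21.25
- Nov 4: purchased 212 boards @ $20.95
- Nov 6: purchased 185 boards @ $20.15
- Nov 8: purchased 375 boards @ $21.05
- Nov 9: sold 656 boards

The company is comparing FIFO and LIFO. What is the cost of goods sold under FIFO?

FIFO COGS: 180 @ $22.15 + 44 @ $21.25 + 212 @ $20.95 + 185 @ $20.15 + 35 @ $21.05 = $13,827.90
LIFO COGS: 375 @ $21.05 + 185 @ $20.15 + 96 @ $20.95 = $13,632.70

COGS = $13,827.90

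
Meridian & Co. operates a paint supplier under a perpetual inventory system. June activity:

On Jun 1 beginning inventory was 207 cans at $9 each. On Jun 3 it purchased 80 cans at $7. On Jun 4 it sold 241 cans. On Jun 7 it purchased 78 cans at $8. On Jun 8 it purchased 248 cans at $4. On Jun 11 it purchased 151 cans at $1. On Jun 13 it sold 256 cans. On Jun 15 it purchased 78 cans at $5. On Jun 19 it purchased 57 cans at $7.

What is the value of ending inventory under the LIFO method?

Ending inventory = $2,399

Jun 4, 241 sold [LIFO — newest first]: 80 @ $7 + 161 @ $9 = $2,009
Jun 13, 256 sold [LIFO — newest first]: 151 @ $1 + 105 @ $4 = $571
Total COGS = $2,009 + $571 = $2,580
Ending inventory: 46 @ $9 + 78 @ $8 + 143 @ $4 + 78 @ $5 + 57 @ $7 = $2,399
Check: goods available $4,979 = COGS $2,580 + ending $2,399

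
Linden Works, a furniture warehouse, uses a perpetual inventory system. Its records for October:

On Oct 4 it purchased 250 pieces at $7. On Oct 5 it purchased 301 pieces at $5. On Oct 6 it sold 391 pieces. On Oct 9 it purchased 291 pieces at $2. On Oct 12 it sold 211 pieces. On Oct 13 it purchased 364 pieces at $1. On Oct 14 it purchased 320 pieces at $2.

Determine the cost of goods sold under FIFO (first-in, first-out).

COGS = $3,357

Oct 6, 391 sold [FIFO — oldest first]: 250 @ $7 + 141 @ $5 = $2,455
Oct 12, 211 sold [FIFO — oldest first]: 160 @ $5 + 51 @ $2 = $902
Total COGS = $2,455 + $902 = $3,357
Ending inventory: 240 @ $2 + 364 @ $1 + 320 @ $2 = $1,484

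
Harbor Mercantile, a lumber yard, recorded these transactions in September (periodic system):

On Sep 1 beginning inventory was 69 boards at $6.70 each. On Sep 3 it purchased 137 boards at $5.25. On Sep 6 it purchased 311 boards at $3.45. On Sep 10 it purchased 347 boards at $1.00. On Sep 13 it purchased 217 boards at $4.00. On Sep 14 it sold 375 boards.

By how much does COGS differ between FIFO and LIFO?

FIFO COGS: 69 @ $6.70 + 137 @ $5.25 + 169 @ $3.45 = $1,764.60
LIFO COGS: 217 @ $4.00 + 158 @ $1.00 = $1,026.00
Difference = |$1,764.60 − $1,026.00| = $738.60

$738.60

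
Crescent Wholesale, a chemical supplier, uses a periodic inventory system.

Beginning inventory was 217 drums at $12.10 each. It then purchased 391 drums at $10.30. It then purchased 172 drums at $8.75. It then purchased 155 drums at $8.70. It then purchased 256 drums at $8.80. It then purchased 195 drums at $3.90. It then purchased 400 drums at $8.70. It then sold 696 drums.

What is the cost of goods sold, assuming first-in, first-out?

Sale 1 (696) [FIFO — oldest first]: 217 @ $12.10 + 391 @ $10.30 + 88 @ $8.75 = $7,423.00
Ending inventory: 84 @ $8.75 + 155 @ $8.70 + 256 @ $8.80 + 195 @ $3.90 + 400 @ $8.70 = $8,576.80
Check: goods available $15,999.80 = COGS $7,423.00 + ending $8,576.80

COGS = $7,423.00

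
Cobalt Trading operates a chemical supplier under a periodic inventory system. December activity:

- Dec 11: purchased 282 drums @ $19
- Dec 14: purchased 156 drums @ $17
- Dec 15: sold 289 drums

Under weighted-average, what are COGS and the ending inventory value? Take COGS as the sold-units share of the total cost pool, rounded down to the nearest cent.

Dec 15, sell 289: 289/438 × $8,010.00 → $5,285.13
Ending inventory (cost pool remaining) = $2,724.87

COGS = $5,285.13; ending inventory = $2,724.87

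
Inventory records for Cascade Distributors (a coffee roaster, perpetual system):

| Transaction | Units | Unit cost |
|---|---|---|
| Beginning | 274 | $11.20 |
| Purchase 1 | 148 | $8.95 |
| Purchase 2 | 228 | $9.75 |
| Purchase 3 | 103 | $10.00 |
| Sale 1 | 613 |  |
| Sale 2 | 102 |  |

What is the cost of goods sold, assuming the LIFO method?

Sale 1 (613) [LIFO — newest first]: 103 @ $10.00 + 228 @ $9.75 + 148 @ $8.95 + 134 @ $11.20 = $6,078.40
Sale 2 (102) [LIFO — newest first]: 102 @ $11.20 = $1,142.40
Total COGS = $6,078.40 + $1,142.40 = $7,220.80
Ending inventory: 38 @ $11.20 = $425.60

COGS = $7,220.80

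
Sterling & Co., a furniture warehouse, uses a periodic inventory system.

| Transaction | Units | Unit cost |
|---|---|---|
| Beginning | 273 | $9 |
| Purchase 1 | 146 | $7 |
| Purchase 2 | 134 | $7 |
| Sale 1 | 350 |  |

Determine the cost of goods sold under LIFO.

COGS = $2,590

Sale 1 (350) [LIFO — newest first]: 134 @ $7 + 146 @ $7 + 70 @ $9 = $2,590
Ending inventory: 203 @ $9 = $1,827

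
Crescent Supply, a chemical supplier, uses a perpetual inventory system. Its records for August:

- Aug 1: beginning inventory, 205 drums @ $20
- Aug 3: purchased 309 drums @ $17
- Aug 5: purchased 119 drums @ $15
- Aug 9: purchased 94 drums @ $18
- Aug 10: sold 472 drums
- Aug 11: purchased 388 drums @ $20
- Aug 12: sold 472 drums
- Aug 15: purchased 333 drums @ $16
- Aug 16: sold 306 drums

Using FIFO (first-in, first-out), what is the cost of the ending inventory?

Ending inventory = $3,168

Aug 10, 472 sold [FIFO — oldest first]: 205 @ $20 + 267 @ $17 = $8,639
Aug 12, 472 sold [FIFO — oldest first]: 42 @ $17 + 119 @ $15 + 94 @ $18 + 217 @ $20 = $8,531
Aug 16, 306 sold [FIFO — oldest first]: 171 @ $20 + 135 @ $16 = $5,580
Total COGS = $8,639 + $8,531 + $5,580 = $22,750
Ending inventory: 198 @ $16 = $3,168
Check: goods available $25,918 = COGS $22,750 + ending $3,168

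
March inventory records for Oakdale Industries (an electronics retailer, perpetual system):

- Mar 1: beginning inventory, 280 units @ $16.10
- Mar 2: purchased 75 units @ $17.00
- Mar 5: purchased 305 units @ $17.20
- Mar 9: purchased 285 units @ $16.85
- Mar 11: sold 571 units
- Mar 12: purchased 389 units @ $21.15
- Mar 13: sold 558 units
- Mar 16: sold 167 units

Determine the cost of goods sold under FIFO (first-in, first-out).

COGS = $23,254.90

Mar 11, 571 sold [FIFO — oldest first]: 280 @ $16.10 + 75 @ $17.00 + 216 @ $17.20 = $9,498.20
Mar 13, 558 sold [FIFO — oldest first]: 89 @ $17.20 + 285 @ $16.85 + 184 @ $21.15 = $10,224.65
Mar 16, 167 sold [FIFO — oldest first]: 167 @ $21.15 = $3,532.05
Total COGS = $9,498.20 + $10,224.65 + $3,532.05 = $23,254.90
Ending inventory: 38 @ $21.15 = $803.70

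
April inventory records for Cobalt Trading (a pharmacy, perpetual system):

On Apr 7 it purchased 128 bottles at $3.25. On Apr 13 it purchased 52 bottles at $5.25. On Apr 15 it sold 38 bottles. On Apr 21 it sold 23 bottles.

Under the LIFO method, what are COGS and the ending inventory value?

Apr 15, 38 sold [LIFO — newest first]: 38 @ $5.25 = $199.50
Apr 21, 23 sold [LIFO — newest first]: 14 @ $5.25 + 9 @ $3.25 = $102.75
Total COGS = $199.50 + $102.75 = $302.25
Ending inventory: 119 @ $3.25 = $386.75

COGS = $302.25; ending inventory = $386.75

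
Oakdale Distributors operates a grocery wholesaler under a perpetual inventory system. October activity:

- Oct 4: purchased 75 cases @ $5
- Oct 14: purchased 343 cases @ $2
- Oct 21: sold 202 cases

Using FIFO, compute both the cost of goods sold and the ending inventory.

COGS = $629; ending inventory = $432

Oct 21, 202 sold [FIFO — oldest first]: 75 @ $5 + 127 @ $2 = $629
Ending inventory: 216 @ $2 = $432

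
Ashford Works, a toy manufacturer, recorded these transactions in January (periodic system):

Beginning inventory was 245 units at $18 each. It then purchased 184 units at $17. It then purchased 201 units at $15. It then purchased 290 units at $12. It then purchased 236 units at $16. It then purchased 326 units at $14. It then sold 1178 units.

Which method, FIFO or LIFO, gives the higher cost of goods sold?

FIFO

FIFO COGS: 245 @ $18 + 184 @ $17 + 201 @ $15 + 290 @ $12 + 236 @ $16 + 22 @ $14 = $18,117
LIFO COGS: 326 @ $14 + 236 @ $16 + 290 @ $12 + 201 @ $15 + 125 @ $17 = $16,960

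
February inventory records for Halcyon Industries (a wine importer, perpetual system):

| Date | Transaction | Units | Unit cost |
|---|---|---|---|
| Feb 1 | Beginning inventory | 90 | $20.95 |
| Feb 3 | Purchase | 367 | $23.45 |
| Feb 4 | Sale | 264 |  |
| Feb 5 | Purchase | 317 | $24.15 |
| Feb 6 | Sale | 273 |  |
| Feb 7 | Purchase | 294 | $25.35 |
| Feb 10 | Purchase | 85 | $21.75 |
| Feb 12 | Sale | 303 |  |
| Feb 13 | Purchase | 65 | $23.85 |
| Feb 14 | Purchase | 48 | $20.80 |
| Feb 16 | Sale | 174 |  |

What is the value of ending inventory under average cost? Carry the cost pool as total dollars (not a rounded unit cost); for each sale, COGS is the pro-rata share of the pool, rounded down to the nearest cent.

Ending inventory = $5,991.74

After Feb 1: 90 on hand, pool $1,885.50 (≈ $20.9500 each)
After Feb 3: 457 on hand, pool $10,491.65 (≈ $22.9577 each)
Feb 4, sell 264: 264/457 × $10,491.65 → $6,060.82
After Feb 5: 510 on hand, pool $12,086.38 (≈ $23.6988 each)
Feb 6, sell 273: 273/510 × $12,086.38 → $6,469.76
After Feb 7: 531 on hand, pool $13,069.52 (≈ $24.6130 each)
After Feb 10: 616 on hand, pool $14,918.27 (≈ $24.2180 each)
Feb 12, sell 303: 303/616 × $14,918.27 → $7,338.04
After Feb 13: 378 on hand, pool $9,130.48 (≈ $24.1547 each)
After Feb 14: 426 on hand, pool $10,128.88 (≈ $23.7767 each)
Feb 16, sell 174: 174/426 × $10,128.88 → $4,137.14
Total COGS = $6,060.82 + $6,469.76 + $7,338.04 + $4,137.14 = $24,005.76
Ending inventory (cost pool remaining) = $5,991.74
Check: goods available $29,997.50 = COGS $24,005.76 + ending $5,991.74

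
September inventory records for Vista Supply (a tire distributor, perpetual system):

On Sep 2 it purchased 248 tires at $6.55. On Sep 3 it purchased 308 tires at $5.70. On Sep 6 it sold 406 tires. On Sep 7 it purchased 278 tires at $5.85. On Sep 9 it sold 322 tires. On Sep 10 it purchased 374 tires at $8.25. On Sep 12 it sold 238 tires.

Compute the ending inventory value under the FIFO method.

Sep 6, 406 sold [FIFO — oldest first]: 248 @ $6.55 + 158 @ $5.70 = $2,525.00
Sep 9, 322 sold [FIFO — oldest first]: 150 @ $5.70 + 172 @ $5.85 = $1,861.20
Sep 12, 238 sold [FIFO — oldest first]: 106 @ $5.85 + 132 @ $8.25 = $1,709.10
Total COGS = $2,525.00 + $1,861.20 + $1,709.10 = $6,095.30
Ending inventory: 242 @ $8.25 = $1,996.50

Ending inventory = $1,996.50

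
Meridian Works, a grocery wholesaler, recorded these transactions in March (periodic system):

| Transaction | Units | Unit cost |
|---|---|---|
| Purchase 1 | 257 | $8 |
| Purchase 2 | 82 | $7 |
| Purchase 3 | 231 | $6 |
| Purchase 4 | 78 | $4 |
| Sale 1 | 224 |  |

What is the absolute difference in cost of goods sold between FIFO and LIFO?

$604

FIFO COGS: 224 @ $8 = $1,792
LIFO COGS: 78 @ $4 + 146 @ $6 = $1,188
Difference = |$1,792 − $1,188| = $604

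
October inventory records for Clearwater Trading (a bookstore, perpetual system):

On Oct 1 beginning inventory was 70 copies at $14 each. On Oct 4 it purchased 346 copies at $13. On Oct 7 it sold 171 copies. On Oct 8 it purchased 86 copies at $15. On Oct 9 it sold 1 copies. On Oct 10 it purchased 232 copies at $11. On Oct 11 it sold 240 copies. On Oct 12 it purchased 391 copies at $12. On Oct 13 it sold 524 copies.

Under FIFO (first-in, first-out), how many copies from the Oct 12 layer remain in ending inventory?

Oct 7, 171 sold [FIFO — oldest first]: 70 @ $14 + 101 @ $13 = $2,293
Oct 9, 1 sold [FIFO — oldest first]: 1 @ $13 = $13
Oct 11, 240 sold [FIFO — oldest first]: 240 @ $13 = $3,120
Oct 13, 524 sold [FIFO — oldest first]: 4 @ $13 + 86 @ $15 + 232 @ $11 + 202 @ $12 = $6,318
Total COGS = $2,293 + $13 + $3,120 + $6,318 = $11,744
Ending inventory: 189 @ $12 = $2,268

189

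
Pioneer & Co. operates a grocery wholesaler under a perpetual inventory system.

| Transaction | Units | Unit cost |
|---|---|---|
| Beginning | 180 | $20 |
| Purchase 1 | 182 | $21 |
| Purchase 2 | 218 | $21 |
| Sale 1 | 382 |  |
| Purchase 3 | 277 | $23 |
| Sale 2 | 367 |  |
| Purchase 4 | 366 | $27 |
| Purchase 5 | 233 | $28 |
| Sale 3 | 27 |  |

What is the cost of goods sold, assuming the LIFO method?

Sale 1 (382) [LIFO — newest first]: 218 @ $21 + 164 @ $21 = $8,022
Sale 2 (367) [LIFO — newest first]: 277 @ $23 + 18 @ $21 + 72 @ $20 = $8,189
Sale 3 (27) [LIFO — newest first]: 27 @ $28 = $756
Total COGS = $8,022 + $8,189 + $756 = $16,967
Ending inventory: 108 @ $20 + 366 @ $27 + 206 @ $28 = $17,810
Check: goods available $34,777 = COGS $16,967 + ending $17,810

COGS = $16,967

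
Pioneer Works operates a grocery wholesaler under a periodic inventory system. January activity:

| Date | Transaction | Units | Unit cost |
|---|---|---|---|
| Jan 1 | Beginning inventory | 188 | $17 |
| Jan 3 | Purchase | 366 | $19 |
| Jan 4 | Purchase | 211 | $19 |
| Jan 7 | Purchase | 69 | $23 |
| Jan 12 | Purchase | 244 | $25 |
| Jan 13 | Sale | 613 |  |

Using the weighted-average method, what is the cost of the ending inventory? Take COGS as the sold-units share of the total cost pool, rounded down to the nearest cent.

Jan 13, sell 613: 613/1078 × $21,846.00 → $12,422.63
Ending inventory (cost pool remaining) = $9,423.37

Ending inventory = $9,423.37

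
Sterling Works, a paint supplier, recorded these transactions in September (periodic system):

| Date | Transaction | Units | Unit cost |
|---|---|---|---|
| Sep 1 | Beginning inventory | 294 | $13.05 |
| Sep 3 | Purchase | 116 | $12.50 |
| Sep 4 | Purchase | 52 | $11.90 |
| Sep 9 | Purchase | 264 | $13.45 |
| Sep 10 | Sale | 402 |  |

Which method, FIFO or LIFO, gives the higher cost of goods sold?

FIFO COGS: 294 @ $13.05 + 108 @ $12.50 = $5,186.70
LIFO COGS: 264 @ $13.45 + 52 @ $11.90 + 86 @ $12.50 = $5,244.60

LIFO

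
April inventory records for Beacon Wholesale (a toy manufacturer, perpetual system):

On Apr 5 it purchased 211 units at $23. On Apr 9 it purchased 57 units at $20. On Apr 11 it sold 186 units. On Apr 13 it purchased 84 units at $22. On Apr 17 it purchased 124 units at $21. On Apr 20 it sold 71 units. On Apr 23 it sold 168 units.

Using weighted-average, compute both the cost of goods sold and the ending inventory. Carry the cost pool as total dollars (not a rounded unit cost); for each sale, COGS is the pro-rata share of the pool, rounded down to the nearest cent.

After Apr 5: 211 on hand, pool $4,853.00 (≈ $23.0000 each)
After Apr 9: 268 on hand, pool $5,993.00 (≈ $22.3619 each)
Apr 11, sell 186: 186/268 × $5,993.00 → $4,159.32
After Apr 13: 166 on hand, pool $3,681.68 (≈ $22.1788 each)
After Apr 17: 290 on hand, pool $6,285.68 (≈ $21.6748 each)
Apr 20, sell 71: 71/290 × $6,285.68 → $1,538.90
Apr 23, sell 168: 168/219 × $4,746.78 → $3,641.36
Total COGS = $4,159.32 + $1,538.90 + $3,641.36 = $9,339.58
Ending inventory (cost pool remaining) = $1,105.42
Check: goods available $10,445.00 = COGS $9,339.58 + ending $1,105.42

COGS = $9,339.58; ending inventory = $1,105.42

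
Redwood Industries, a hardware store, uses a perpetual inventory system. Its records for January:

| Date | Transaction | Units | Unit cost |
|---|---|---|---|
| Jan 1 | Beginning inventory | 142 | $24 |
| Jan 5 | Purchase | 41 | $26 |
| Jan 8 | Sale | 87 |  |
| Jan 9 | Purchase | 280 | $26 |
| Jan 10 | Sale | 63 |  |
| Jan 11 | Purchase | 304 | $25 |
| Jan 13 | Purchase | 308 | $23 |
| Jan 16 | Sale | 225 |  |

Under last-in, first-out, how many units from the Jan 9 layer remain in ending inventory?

217

Jan 8, 87 sold [LIFO — newest first]: 41 @ $26 + 46 @ $24 = $2,170
Jan 10, 63 sold [LIFO — newest first]: 63 @ $26 = $1,638
Jan 16, 225 sold [LIFO — newest first]: 225 @ $23 = $5,175
Total COGS = $2,170 + $1,638 + $5,175 = $8,983
Ending inventory: 96 @ $24 + 217 @ $26 + 304 @ $25 + 83 @ $23 = $17,455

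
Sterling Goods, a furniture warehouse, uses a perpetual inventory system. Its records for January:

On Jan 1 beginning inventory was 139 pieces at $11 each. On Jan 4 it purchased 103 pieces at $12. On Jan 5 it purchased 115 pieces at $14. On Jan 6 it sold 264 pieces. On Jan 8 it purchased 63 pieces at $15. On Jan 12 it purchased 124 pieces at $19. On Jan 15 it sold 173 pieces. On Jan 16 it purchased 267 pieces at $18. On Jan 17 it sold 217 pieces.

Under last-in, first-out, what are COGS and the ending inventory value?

COGS = $10,349; ending inventory = $2,133

Jan 6, 264 sold [LIFO — newest first]: 115 @ $14 + 103 @ $12 + 46 @ $11 = $3,352
Jan 15, 173 sold [LIFO — newest first]: 124 @ $19 + 49 @ $15 = $3,091
Jan 17, 217 sold [LIFO — newest first]: 217 @ $18 = $3,906
Total COGS = $3,352 + $3,091 + $3,906 = $10,349
Ending inventory: 93 @ $11 + 14 @ $15 + 50 @ $18 = $2,133
Check: goods available $12,482 = COGS $10,349 + ending $2,133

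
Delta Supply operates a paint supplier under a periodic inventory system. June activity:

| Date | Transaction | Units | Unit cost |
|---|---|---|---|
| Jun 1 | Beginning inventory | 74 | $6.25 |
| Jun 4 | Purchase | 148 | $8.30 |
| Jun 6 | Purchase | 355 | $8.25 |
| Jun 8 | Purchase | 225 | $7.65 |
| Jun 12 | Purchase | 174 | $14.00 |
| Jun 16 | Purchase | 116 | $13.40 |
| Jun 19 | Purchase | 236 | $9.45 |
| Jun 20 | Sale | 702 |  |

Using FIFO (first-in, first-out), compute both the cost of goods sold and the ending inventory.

Jun 20, 702 sold [FIFO — oldest first]: 74 @ $6.25 + 148 @ $8.30 + 355 @ $8.25 + 125 @ $7.65 = $5,575.90
Ending inventory: 100 @ $7.65 + 174 @ $14.00 + 116 @ $13.40 + 236 @ $9.45 = $6,985.60

COGS = $5,575.90; ending inventory = $6,985.60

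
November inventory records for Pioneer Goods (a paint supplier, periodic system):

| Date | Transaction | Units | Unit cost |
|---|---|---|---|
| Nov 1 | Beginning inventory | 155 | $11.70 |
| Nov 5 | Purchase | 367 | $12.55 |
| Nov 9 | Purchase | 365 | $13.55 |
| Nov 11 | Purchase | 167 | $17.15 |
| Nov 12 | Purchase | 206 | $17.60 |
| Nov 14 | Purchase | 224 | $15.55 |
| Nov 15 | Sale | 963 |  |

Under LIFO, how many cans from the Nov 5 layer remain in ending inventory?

Nov 15, 963 sold [LIFO — newest first]: 224 @ $15.55 + 206 @ $17.60 + 167 @ $17.15 + 365 @ $13.55 + 1 @ $12.55 = $14,931.15
Ending inventory: 155 @ $11.70 + 366 @ $12.55 = $6,406.80

366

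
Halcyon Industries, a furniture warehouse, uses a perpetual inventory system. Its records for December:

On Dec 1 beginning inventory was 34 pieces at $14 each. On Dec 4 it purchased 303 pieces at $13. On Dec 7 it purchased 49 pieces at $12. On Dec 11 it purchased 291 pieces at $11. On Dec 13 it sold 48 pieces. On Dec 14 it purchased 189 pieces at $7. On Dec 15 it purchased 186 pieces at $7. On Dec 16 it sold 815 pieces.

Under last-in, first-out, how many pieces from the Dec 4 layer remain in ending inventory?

Dec 13, 48 sold [LIFO — newest first]: 48 @ $11 = $528
Dec 16, 815 sold [LIFO — newest first]: 186 @ $7 + 189 @ $7 + 243 @ $11 + 49 @ $12 + 148 @ $13 = $7,810
Total COGS = $528 + $7,810 = $8,338
Ending inventory: 34 @ $14 + 155 @ $13 = $2,491

155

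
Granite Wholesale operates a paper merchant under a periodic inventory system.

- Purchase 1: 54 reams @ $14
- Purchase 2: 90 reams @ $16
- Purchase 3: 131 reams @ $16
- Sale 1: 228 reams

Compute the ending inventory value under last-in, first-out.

Sale 1 (228) [LIFO — newest first]: 131 @ $16 + 90 @ $16 + 7 @ $14 = $3,634
Ending inventory: 47 @ $14 = $658
Check: goods available $4,292 = COGS $3,634 + ending $658

Ending inventory = $658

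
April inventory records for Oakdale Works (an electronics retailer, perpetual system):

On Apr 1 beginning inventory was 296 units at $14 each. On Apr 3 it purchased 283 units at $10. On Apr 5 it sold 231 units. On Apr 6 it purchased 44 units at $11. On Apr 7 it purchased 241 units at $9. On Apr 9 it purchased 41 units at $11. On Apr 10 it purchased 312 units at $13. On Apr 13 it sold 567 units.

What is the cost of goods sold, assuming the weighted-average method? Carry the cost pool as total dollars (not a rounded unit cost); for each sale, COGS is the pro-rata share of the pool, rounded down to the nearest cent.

COGS = $9,310.13

After Apr 1: 296 on hand, pool $4,144.00 (≈ $14.0000 each)
After Apr 3: 579 on hand, pool $6,974.00 (≈ $12.0449 each)
Apr 5, sell 231: 231/579 × $6,974.00 → $2,782.37
After Apr 6: 392 on hand, pool $4,675.63 (≈ $11.9276 each)
After Apr 7: 633 on hand, pool $6,844.63 (≈ $10.8130 each)
After Apr 9: 674 on hand, pool $7,295.63 (≈ $10.8244 each)
After Apr 10: 986 on hand, pool $11,351.63 (≈ $11.5128 each)
Apr 13, sell 567: 567/986 × $11,351.63 → $6,527.76
Total COGS = $2,782.37 + $6,527.76 = $9,310.13
Ending inventory (cost pool remaining) = $4,823.87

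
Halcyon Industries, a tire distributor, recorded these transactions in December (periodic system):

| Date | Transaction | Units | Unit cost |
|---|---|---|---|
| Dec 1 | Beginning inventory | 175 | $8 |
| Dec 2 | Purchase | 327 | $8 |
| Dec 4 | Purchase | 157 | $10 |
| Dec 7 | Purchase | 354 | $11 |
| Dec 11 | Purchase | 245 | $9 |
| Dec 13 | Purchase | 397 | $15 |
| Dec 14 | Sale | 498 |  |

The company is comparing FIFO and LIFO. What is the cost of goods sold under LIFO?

COGS = $6,864

FIFO COGS: 175 @ $8 + 323 @ $8 = $3,984
LIFO COGS: 397 @ $15 + 101 @ $9 = $6,864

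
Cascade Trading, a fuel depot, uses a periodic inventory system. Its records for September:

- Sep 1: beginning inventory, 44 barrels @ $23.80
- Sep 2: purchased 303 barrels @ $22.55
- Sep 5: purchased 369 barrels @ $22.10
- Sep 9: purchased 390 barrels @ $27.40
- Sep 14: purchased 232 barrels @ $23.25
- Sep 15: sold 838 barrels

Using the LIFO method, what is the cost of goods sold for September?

COGS = $20,853.60

Sep 15, 838 sold [LIFO — newest first]: 232 @ $23.25 + 390 @ $27.40 + 216 @ $22.10 = $20,853.60
Ending inventory: 44 @ $23.80 + 303 @ $22.55 + 153 @ $22.10 = $11,261.15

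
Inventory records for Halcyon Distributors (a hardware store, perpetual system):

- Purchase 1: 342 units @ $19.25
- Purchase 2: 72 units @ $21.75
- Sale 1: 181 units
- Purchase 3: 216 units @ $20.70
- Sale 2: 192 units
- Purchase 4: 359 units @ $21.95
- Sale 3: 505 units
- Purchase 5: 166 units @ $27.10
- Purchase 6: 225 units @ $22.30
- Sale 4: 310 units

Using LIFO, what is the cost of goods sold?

COGS = $25,685.00

Sale 1 (181) [LIFO — newest first]: 72 @ $21.75 + 109 @ $19.25 = $3,664.25
Sale 2 (192) [LIFO — newest first]: 192 @ $20.70 = $3,974.40
Sale 3 (505) [LIFO — newest first]: 359 @ $21.95 + 24 @ $20.70 + 122 @ $19.25 = $10,725.35
Sale 4 (310) [LIFO — newest first]: 225 @ $22.30 + 85 @ $27.10 = $7,321.00
Total COGS = $3,664.25 + $3,974.40 + $10,725.35 + $7,321.00 = $25,685.00
Ending inventory: 111 @ $19.25 + 81 @ $27.10 = $4,331.85
Check: goods available $30,016.85 = COGS $25,685.00 + ending $4,331.85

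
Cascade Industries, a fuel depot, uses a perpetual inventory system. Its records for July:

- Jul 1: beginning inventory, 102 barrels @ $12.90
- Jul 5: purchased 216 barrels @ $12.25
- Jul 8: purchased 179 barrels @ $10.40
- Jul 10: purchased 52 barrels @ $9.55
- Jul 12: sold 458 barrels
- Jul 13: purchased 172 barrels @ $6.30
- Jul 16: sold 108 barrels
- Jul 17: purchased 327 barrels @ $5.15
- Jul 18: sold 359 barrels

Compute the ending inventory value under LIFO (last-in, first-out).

Ending inventory = $1,375.50

Jul 12, 458 sold [LIFO — newest first]: 52 @ $9.55 + 179 @ $10.40 + 216 @ $12.25 + 11 @ $12.90 = $5,146.10
Jul 16, 108 sold [LIFO — newest first]: 108 @ $6.30 = $680.40
Jul 18, 359 sold [LIFO — newest first]: 327 @ $5.15 + 32 @ $6.30 = $1,885.65
Total COGS = $5,146.10 + $680.40 + $1,885.65 = $7,712.15
Ending inventory: 91 @ $12.90 + 32 @ $6.30 = $1,375.50
Check: goods available $9,087.65 = COGS $7,712.15 + ending $1,375.50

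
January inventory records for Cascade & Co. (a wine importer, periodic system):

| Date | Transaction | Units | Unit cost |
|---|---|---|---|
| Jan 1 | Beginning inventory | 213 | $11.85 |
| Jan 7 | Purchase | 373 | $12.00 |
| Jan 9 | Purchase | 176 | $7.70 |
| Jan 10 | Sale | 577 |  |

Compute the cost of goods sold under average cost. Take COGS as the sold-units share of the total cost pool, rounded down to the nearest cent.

COGS = $6,326.74

Jan 10, sell 577: 577/762 × $8,355.25 → $6,326.74
Ending inventory (cost pool remaining) = $2,028.51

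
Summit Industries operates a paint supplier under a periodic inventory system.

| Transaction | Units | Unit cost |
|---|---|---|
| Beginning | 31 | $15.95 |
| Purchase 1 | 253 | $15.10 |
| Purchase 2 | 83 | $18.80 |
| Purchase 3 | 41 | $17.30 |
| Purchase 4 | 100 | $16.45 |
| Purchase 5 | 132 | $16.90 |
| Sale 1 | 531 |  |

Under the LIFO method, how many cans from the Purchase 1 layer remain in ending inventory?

78

Sale 1 (531) [LIFO — newest first]: 132 @ $16.90 + 100 @ $16.45 + 41 @ $17.30 + 83 @ $18.80 + 175 @ $15.10 = $8,788.00
Ending inventory: 31 @ $15.95 + 78 @ $15.10 = $1,672.25
Check: goods available $10,460.25 = COGS $8,788.00 + ending $1,672.25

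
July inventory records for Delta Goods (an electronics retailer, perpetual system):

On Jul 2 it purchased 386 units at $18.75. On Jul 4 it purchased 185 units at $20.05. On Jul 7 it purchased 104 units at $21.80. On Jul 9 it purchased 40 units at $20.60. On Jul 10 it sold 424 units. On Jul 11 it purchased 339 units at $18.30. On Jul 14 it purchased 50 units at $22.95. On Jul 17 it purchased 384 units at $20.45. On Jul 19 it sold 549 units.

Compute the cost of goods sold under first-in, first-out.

COGS = $18,759.35

Jul 10, 424 sold [FIFO — oldest first]: 386 @ $18.75 + 38 @ $20.05 = $7,999.40
Jul 19, 549 sold [FIFO — oldest first]: 147 @ $20.05 + 104 @ $21.80 + 40 @ $20.60 + 258 @ $18.30 = $10,759.95
Total COGS = $7,999.40 + $10,759.95 = $18,759.35
Ending inventory: 81 @ $18.30 + 50 @ $22.95 + 384 @ $20.45 = $10,482.60
Check: goods available $29,241.95 = COGS $18,759.35 + ending $10,482.60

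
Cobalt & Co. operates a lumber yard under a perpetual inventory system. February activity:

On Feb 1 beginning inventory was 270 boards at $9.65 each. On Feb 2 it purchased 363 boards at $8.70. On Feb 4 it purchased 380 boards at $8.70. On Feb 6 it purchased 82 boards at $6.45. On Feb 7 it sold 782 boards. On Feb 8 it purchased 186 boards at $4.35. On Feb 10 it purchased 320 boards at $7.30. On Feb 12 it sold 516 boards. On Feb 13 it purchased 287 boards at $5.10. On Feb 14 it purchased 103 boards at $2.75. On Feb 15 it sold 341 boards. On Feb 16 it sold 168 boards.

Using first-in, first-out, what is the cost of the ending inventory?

Ending inventory = $696.35

Feb 7, 782 sold [FIFO — oldest first]: 270 @ $9.65 + 363 @ $8.70 + 149 @ $8.70 = $7,059.90
Feb 12, 516 sold [FIFO — oldest first]: 231 @ $8.70 + 82 @ $6.45 + 186 @ $4.35 + 17 @ $7.30 = $3,471.80
Feb 15, 341 sold [FIFO — oldest first]: 303 @ $7.30 + 38 @ $5.10 = $2,405.70
Feb 16, 168 sold [FIFO — oldest first]: 168 @ $5.10 = $856.80
Total COGS = $7,059.90 + $3,471.80 + $2,405.70 + $856.80 = $13,794.20
Ending inventory: 81 @ $5.10 + 103 @ $2.75 = $696.35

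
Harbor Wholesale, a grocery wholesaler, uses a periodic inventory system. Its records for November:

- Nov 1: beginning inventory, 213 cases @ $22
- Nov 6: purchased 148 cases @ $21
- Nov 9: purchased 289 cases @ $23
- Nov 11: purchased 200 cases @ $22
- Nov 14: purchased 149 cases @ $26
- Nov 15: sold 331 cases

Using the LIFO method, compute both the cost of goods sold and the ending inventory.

COGS = $7,878; ending inventory = $14,837

Nov 15, 331 sold [LIFO — newest first]: 149 @ $26 + 182 @ $22 = $7,878
Ending inventory: 213 @ $22 + 148 @ $21 + 289 @ $23 + 18 @ $22 = $14,837
Check: goods available $22,715 = COGS $7,878 + ending $14,837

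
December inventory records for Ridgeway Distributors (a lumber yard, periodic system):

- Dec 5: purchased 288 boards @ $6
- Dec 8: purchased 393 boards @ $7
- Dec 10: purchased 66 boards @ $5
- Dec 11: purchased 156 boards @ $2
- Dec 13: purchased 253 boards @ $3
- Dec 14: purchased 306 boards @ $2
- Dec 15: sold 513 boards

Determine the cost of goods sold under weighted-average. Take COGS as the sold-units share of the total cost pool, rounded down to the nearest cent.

COGS = $2,277.97

Dec 15, sell 513: 513/1462 × $6,492.00 → $2,277.97
Ending inventory (cost pool remaining) = $4,214.03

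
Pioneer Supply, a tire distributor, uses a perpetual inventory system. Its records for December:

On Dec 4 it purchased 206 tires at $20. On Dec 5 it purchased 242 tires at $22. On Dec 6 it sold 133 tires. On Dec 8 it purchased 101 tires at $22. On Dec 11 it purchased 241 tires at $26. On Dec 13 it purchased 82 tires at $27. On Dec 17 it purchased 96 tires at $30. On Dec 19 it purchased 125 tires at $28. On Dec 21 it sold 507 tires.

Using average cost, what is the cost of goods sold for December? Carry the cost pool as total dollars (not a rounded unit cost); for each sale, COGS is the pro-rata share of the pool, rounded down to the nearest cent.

COGS = $15,332.03

After Dec 4: 206 on hand, pool $4,120.00 (≈ $20.0000 each)
After Dec 5: 448 on hand, pool $9,444.00 (≈ $21.0804 each)
Dec 6, sell 133: 133/448 × $9,444.00 → $2,803.68
After Dec 8: 416 on hand, pool $8,862.32 (≈ $21.3037 each)
After Dec 11: 657 on hand, pool $15,128.32 (≈ $23.0264 each)
After Dec 13: 739 on hand, pool $17,342.32 (≈ $23.4673 each)
After Dec 17: 835 on hand, pool $20,222.32 (≈ $24.2183 each)
After Dec 19: 960 on hand, pool $23,722.32 (≈ $24.7107 each)
Dec 21, sell 507: 507/960 × $23,722.32 → $12,528.35
Total COGS = $2,803.68 + $12,528.35 = $15,332.03
Ending inventory (cost pool remaining) = $11,193.97
Check: goods available $26,526.00 = COGS $15,332.03 + ending $11,193.97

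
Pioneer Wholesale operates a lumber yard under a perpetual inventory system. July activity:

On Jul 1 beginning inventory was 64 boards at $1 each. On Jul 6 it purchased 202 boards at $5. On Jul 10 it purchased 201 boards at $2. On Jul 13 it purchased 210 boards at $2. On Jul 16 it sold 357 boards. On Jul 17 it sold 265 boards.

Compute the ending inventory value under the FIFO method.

Ending inventory = $110

Jul 16, 357 sold [FIFO — oldest first]: 64 @ $1 + 202 @ $5 + 91 @ $2 = $1,256
Jul 17, 265 sold [FIFO — oldest first]: 110 @ $2 + 155 @ $2 = $530
Total COGS = $1,256 + $530 = $1,786
Ending inventory: 55 @ $2 = $110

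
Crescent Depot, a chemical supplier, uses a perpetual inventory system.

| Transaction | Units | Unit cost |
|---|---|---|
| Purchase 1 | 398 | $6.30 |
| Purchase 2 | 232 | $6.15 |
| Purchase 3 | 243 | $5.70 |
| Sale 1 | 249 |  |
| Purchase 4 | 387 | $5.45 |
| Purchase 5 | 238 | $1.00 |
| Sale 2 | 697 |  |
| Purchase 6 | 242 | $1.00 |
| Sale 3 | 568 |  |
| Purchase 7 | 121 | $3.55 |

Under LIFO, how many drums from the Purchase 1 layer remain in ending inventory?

Sale 1 (249) [LIFO — newest first]: 243 @ $5.70 + 6 @ $6.15 = $1,422.00
Sale 2 (697) [LIFO — newest first]: 238 @ $1.00 + 387 @ $5.45 + 72 @ $6.15 = $2,789.95
Sale 3 (568) [LIFO — newest first]: 242 @ $1.00 + 154 @ $6.15 + 172 @ $6.30 = $2,272.70
Total COGS = $1,422.00 + $2,789.95 + $2,272.70 = $6,484.65
Ending inventory: 226 @ $6.30 + 121 @ $3.55 = $1,853.35
Check: goods available $8,338.00 = COGS $6,484.65 + ending $1,853.35

226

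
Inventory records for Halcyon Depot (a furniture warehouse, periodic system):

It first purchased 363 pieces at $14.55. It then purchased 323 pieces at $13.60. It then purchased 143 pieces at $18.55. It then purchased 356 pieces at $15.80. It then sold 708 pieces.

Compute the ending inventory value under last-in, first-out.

Sale 1 (708) [LIFO — newest first]: 356 @ $15.80 + 143 @ $18.55 + 209 @ $13.60 = $11,119.85
Ending inventory: 363 @ $14.55 + 114 @ $13.60 = $6,832.05

Ending inventory = $6,832.05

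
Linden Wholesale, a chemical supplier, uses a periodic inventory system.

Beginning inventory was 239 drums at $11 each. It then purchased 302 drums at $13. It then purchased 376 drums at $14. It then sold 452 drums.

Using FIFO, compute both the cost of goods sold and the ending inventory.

Sale 1 (452) [FIFO — oldest first]: 239 @ $11 + 213 @ $13 = $5,398
Ending inventory: 89 @ $13 + 376 @ $14 = $6,421
Check: goods available $11,819 = COGS $5,398 + ending $6,421

COGS = $5,398; ending inventory = $6,421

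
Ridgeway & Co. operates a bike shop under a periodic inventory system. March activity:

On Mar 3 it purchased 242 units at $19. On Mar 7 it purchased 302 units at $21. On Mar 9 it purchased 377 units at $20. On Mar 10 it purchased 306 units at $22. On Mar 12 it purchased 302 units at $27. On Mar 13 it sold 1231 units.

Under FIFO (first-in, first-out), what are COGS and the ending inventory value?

COGS = $25,320; ending inventory = $8,046

Mar 13, 1231 sold [FIFO — oldest first]: 242 @ $19 + 302 @ $21 + 377 @ $20 + 306 @ $22 + 4 @ $27 = $25,320
Ending inventory: 298 @ $27 = $8,046
Check: goods available $33,366 = COGS $25,320 + ending $8,046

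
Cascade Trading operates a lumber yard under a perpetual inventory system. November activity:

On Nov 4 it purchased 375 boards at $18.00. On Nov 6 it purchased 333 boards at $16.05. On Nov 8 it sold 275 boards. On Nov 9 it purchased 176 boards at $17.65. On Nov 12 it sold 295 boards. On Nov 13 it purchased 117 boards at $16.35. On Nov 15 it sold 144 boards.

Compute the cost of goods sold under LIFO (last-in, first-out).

COGS = $11,948.00

Nov 8, 275 sold [LIFO — newest first]: 275 @ $16.05 = $4,413.75
Nov 12, 295 sold [LIFO — newest first]: 176 @ $17.65 + 58 @ $16.05 + 61 @ $18.00 = $5,135.30
Nov 15, 144 sold [LIFO — newest first]: 117 @ $16.35 + 27 @ $18.00 = $2,398.95
Total COGS = $4,413.75 + $5,135.30 + $2,398.95 = $11,948.00
Ending inventory: 287 @ $18.00 = $5,166.00
Check: goods available $17,114.00 = COGS $11,948.00 + ending $5,166.00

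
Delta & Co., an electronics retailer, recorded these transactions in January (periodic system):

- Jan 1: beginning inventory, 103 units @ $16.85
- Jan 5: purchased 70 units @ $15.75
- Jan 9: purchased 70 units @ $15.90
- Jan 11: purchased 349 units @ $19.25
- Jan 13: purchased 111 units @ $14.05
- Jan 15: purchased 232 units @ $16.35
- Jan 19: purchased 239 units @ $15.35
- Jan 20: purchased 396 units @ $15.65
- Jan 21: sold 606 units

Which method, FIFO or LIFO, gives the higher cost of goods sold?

FIFO COGS: 103 @ $16.85 + 70 @ $15.75 + 70 @ $15.90 + 349 @ $19.25 + 14 @ $14.05 = $10,866.00
LIFO COGS: 396 @ $15.65 + 210 @ $15.35 = $9,420.90

FIFO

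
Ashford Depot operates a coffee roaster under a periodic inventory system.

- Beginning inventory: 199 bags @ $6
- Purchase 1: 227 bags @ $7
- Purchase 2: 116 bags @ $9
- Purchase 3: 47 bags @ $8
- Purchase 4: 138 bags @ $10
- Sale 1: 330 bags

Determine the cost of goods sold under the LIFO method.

COGS = $3,003

Sale 1 (330) [LIFO — newest first]: 138 @ $10 + 47 @ $8 + 116 @ $9 + 29 @ $7 = $3,003
Ending inventory: 199 @ $6 + 198 @ $7 = $2,580
Check: goods available $5,583 = COGS $3,003 + ending $2,580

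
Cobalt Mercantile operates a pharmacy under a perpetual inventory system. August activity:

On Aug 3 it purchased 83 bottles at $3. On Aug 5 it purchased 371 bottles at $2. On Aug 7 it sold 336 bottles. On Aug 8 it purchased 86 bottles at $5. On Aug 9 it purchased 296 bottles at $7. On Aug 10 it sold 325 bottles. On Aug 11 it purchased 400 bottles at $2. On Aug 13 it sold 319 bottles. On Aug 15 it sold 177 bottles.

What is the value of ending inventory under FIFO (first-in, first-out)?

Aug 7, 336 sold [FIFO — oldest first]: 83 @ $3 + 253 @ $2 = $755
Aug 10, 325 sold [FIFO — oldest first]: 118 @ $2 + 86 @ $5 + 121 @ $7 = $1,513
Aug 13, 319 sold [FIFO — oldest first]: 175 @ $7 + 144 @ $2 = $1,513
Aug 15, 177 sold [FIFO — oldest first]: 177 @ $2 = $354
Total COGS = $755 + $1,513 + $1,513 + $354 = $4,135
Ending inventory: 79 @ $2 = $158
Check: goods available $4,293 = COGS $4,135 + ending $158

Ending inventory = $158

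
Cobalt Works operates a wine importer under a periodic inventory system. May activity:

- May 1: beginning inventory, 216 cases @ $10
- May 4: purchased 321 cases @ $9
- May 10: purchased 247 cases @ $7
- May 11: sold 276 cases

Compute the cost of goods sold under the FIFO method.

May 11, 276 sold [FIFO — oldest first]: 216 @ $10 + 60 @ $9 = $2,700
Ending inventory: 261 @ $9 + 247 @ $7 = $4,078
Check: goods available $6,778 = COGS $2,700 + ending $4,078

COGS = $2,700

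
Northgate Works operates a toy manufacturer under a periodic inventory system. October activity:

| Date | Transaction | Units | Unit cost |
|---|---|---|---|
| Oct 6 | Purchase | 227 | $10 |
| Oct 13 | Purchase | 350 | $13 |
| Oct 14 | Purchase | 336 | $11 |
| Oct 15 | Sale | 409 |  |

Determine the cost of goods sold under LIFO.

Oct 15, 409 sold [LIFO — newest first]: 336 @ $11 + 73 @ $13 = $4,645
Ending inventory: 227 @ $10 + 277 @ $13 = $5,871

COGS = $4,645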